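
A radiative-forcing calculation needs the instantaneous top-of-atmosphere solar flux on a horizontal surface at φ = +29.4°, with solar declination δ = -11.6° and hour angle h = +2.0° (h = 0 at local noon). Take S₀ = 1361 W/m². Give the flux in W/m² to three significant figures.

1.03e+03 W/m²

cos θ_z = sin φ sin δ + cos φ cos δ cos h = -0.098710 + 0.852900 = 0.754190.
Flux = S₀ · cos θ_z = 1361 × 0.754190 = 1026 W/m².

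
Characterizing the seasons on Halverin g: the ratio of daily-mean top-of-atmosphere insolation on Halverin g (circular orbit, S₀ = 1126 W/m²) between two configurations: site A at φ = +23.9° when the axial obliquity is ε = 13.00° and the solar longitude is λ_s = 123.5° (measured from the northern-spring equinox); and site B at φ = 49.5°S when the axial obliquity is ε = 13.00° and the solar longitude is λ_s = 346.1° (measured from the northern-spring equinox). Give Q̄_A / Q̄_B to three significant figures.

— Configuration A (φ=+23.9°):
Solar declination: sin δ = sin ε · sin λ_s = sin 13.00° × sin 123.5° = 0.18758, so δ = +10.812°.
cos H₀ = −tan(+23.9°) tan(+10.812°) = -0.0846, H₀ = 1.6555 rad.
Bracket: H₀ sin φ sin δ + cos φ cos δ sin H₀ = 1.6555×0.40514×0.18758 + 0.91425×0.98225×0.99641 = 0.125812 + 0.894798 = 1.020610.
Q̄ = (S₀/π) × [bracket] = (1126/π) × 1.020610 = 365.80 W/m².
— Configuration B (φ=-49.5°):
Solar declination: sin δ = sin ε · sin λ_s = sin 13.00° × sin 346.1° = -0.05404, so δ = -3.098°.
cos H₀ = −tan(-49.5°) tan(-3.098°) = -0.0634, H₀ = 1.6342 rad.
Bracket: H₀ sin φ sin δ + cos φ cos δ sin H₀ = 1.6342×-0.76041×-0.05404 + 0.64945×0.99854×0.99799 = 0.067153 + 0.647198 = 0.714351.
Q̄ = (S₀/π) × [bracket] = (1126/π) × 0.714351 = 256.04 W/m².
Ratio Q̄_A / Q̄_B = 365.80 / 256.04 = 1.429.

Q̄_A / Q̄_B ≈ 1.43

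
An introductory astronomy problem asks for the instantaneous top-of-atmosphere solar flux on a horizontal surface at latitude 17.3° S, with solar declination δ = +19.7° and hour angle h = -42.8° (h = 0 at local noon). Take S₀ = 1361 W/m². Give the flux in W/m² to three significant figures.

761 W/m²

cos θ_z = sin φ sin δ + cos φ cos δ cos h = -0.100244 + 0.659534 = 0.559290.
Flux = S₀ · cos θ_z = 1361 × 0.559290 = 761.2 W/m².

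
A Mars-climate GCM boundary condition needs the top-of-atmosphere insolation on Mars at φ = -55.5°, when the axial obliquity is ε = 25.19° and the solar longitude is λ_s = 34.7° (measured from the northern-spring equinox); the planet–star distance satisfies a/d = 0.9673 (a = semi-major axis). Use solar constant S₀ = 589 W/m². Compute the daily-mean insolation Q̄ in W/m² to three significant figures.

Solar declination: sin δ = sin ε · sin λ_s = sin 25.19° × sin 34.7° = 0.24230, so δ = +14.022°.
cos H₀ = −tan(-55.5°) tan(+14.022°) = 0.3634, H₀ = 1.1989 rad.
Bracket: H₀ sin φ sin δ + cos φ cos δ sin H₀ = 1.1989×-0.82413×0.24230 + 0.56641×0.97020×0.93164 = -0.239404 + 0.511965 = 0.272561.
Inverse-square distance factor (a/d)² = 0.9673² = 0.935669.
Q̄ = (S₀/π) × 0.935669 × [bracket] = (589/π) × 0.935669 × 0.272561 = 47.81 W/m².

Q̄ ≈ 47.8 W/m²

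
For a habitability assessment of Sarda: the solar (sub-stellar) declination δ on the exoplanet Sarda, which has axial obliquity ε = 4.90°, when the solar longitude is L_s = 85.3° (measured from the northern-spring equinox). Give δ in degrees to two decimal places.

δ = +4.88°

sin δ = sin ε · sin L_s = sin 4.90° × sin 85.3° = 0.085130.
δ = arcsin(0.085130) = +4.88°.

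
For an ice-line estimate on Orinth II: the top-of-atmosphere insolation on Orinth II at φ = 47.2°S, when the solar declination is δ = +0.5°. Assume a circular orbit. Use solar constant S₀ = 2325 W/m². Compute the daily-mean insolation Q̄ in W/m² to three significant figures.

cos H₀ = −tan(-47.2°) tan(+0.500°) = 0.0094, H₀ = 1.5614 rad.
Bracket: H₀ sin φ sin δ + cos φ cos δ sin H₀ = 1.5614×-0.73373×0.00873 + 0.67944×0.99996×0.99996 = -0.010001 + 0.679386 = 0.669385.
Q̄ = (S₀/π) × [bracket] = (2325/π) × 0.669385 = 495.4 W/m².

Q̄ ≈ 495 W/m²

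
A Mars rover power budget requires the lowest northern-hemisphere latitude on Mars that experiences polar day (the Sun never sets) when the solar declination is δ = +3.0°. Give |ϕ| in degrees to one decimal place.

|ϕ| = 87.0°

Polar day requires cos h₀ = −tan ϕ tan δ ≤ −1, i.e. tan ϕ tan δ ≥ 1.
The boundary is |tan ϕ| · |tan δ| = 1, so |ϕ| = 90° − |δ| = 90° − 3.0° = 87.0° in the northern hemisphere.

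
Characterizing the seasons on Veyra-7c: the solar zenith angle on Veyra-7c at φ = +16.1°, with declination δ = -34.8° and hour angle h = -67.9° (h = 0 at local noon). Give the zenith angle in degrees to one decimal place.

cos θ_z = sin φ sin δ + cos φ cos δ cos h = -0.158267 + 0.296820 = 0.138553.
θ_z = arccos(0.138553) = 82.0°.

θ_z = 82.0°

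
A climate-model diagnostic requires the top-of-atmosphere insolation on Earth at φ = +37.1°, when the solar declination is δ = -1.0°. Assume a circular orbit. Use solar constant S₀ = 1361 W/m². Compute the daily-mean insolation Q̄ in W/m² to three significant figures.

Q̄ ≈ 338 W/m²

cos H₀ = −tan(+37.1°) tan(-1.000°) = 0.0132, H₀ = 1.5576 rad.
Bracket: H₀ sin φ sin δ + cos φ cos δ sin H₀ = 1.5576×0.60321×-0.01745 + 0.79758×0.99985×0.99991 = -0.016395 + 0.797389 = 0.780994.
Q̄ = (S₀/π) × [bracket] = (1361/π) × 0.780994 = 338.3 W/m².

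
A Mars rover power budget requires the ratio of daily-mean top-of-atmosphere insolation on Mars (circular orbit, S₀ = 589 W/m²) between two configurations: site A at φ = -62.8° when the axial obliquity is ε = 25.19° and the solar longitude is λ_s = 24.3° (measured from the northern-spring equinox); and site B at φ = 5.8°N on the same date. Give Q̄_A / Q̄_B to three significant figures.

— Configuration A (φ=-62.8°):
Solar declination: sin δ = sin ε · sin λ_s = sin 25.19° × sin 24.3° = 0.17515, so δ = +10.087°.
cos H₀ = −tan(-62.8°) tan(+10.087°) = 0.3462, H₀ = 1.2173 rad.
Bracket: H₀ sin φ sin δ + cos φ cos δ sin H₀ = 1.2173×-0.88942×0.17515 + 0.45710×0.98454×0.93818 = -0.189633 + 0.422212 = 0.232579.
Q̄ = (S₀/π) × [bracket] = (589/π) × 0.232579 = 43.605 W/m².
— Configuration B (φ=+5.8°):
cos H₀ = −tan(+5.8°) tan(+10.087°) = -0.0181, H₀ = 1.5889 rad.
Bracket: H₀ sin φ sin δ + cos φ cos δ sin H₀ = 1.5889×0.10106×0.17515 + 0.99488×0.98454×0.99984 = 0.028125 + 0.979342 = 1.007467.
Q̄ = (S₀/π) × [bracket] = (589/π) × 1.007467 = 188.88 W/m².
Ratio Q̄_A / Q̄_B = 43.605 / 188.88 = 0.2309.

Q̄_A / Q̄_B ≈ 0.231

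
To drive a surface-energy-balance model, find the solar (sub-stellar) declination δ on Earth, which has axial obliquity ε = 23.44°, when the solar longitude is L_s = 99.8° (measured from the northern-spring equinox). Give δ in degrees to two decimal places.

sin δ = sin ε · sin L_s = sin 23.44° × sin 99.8° = 0.391984.
δ = arcsin(0.391984) = +23.08°.

δ = +23.08°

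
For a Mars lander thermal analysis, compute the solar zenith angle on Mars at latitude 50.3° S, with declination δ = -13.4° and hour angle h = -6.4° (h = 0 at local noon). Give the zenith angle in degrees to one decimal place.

cos θ_z = sin φ sin δ + cos φ cos δ cos h = 0.178307 + 0.617505 = 0.795812.
θ_z = arccos(0.795812) = 37.3°.

θ_z = 37.3°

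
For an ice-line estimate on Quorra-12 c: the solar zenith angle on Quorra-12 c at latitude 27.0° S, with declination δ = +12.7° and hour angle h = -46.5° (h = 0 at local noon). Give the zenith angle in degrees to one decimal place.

θ_z = 60.1°

cos θ_z = sin ϕ sin δ + cos ϕ cos δ cos h = -0.099808 + 0.598323 = 0.498515.
θ_z = arccos(0.498515) = 60.1°.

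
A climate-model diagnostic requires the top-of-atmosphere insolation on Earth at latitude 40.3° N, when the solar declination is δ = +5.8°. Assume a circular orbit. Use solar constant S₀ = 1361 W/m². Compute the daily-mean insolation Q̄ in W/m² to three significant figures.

cos H₀ = −tan(+40.3°) tan(+5.800°) = -0.0861, H₀ = 1.6570 rad.
Bracket: H₀ sin φ sin δ + cos φ cos δ sin H₀ = 1.6570×0.64679×0.10106 + 0.76267×0.99488×0.99628 = 0.108309 + 0.755943 = 0.864252.
Q̄ = (S₀/π) × [bracket] = (1361/π) × 0.864252 = 374.4 W/m².

Q̄ ≈ 374 W/m²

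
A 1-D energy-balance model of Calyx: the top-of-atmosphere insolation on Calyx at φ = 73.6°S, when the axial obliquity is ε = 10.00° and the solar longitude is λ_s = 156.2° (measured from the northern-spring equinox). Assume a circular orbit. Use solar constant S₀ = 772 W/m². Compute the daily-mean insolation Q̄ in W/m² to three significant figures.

Solar declination: sin δ = sin ε · sin λ_s = sin 10.00° × sin 156.2° = 0.07007, so δ = +4.018°.
cos H₀ = −tan(-73.6°) tan(+4.018°) = 0.2387, H₀ = 1.3298 rad.
Bracket: H₀ sin φ sin δ + cos φ cos δ sin H₀ = 1.3298×-0.95931×0.07007 + 0.28234×0.99754×0.97110 = -0.089388 + 0.273506 = 0.184118.
Q̄ = (S₀/π) × [bracket] = (772/π) × 0.184118 = 45.24 W/m².

Q̄ ≈ 45.2 W/m²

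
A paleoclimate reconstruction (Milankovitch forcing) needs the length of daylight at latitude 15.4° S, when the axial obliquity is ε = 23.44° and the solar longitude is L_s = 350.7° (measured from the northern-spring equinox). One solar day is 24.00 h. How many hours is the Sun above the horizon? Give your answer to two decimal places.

Solar declination: sin δ = sin ε · sin L_s = sin 23.44° × sin 350.7° = -0.06428, so δ = -3.686°.
cos h₀ = −tan ϕ · tan δ = −tan(-15.4°) × tan(-3.686°) = -0.0177, so h₀ = 1.5885 rad = 91.02°.
Daylight = 2h₀/(2π) × 24.00 h = (1.5885/π) × 24.00 = 12.14 h.

12.14 h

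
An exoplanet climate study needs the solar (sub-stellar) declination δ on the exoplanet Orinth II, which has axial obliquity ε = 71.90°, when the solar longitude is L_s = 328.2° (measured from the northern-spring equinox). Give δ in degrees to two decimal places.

sin δ = sin ε · sin L_s = sin 71.90° × sin 328.2° = -0.500880.
δ = arcsin(-0.500880) = -30.06°.

δ = -30.06°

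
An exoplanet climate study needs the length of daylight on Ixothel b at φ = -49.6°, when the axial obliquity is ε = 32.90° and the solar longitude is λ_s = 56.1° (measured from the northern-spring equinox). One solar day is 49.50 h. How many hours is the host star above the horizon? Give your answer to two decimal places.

14.74 h

Solar declination: sin δ = sin ε · sin λ_s = sin 32.90° × sin 56.1° = 0.45084, so δ = +26.798°.
cos H₀ = −tan φ · tan δ = −tan(-49.6°) × tan(+26.798°) = 0.5935, so H₀ = 0.9354 rad = 53.60°.
Daylight = 2H₀/(2π) × 49.50 h = (0.9354/π) × 49.50 = 14.74 h.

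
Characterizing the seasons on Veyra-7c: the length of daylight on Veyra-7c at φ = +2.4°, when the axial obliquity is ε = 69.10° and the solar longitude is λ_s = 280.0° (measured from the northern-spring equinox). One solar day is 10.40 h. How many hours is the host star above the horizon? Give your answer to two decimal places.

4.87 h

Solar declination: sin δ = sin ε · sin λ_s = sin 69.10° × sin 280.0° = -0.92001, so δ = -66.928°.
cos H₀ = −tan φ · tan δ = −tan(+2.4°) × tan(-66.928°) = 0.0984, so H₀ = 1.4722 rad = 84.35°.
Daylight = 2H₀/(2π) × 10.40 h = (1.4722/π) × 10.40 = 4.87 h.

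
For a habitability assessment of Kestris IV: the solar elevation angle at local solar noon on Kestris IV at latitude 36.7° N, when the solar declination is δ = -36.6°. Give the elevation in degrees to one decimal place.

16.7°

At local noon the hour angle is zero, so the zenith angle equals |ϕ − δ| = |+36.7° − (-36.600°)| = 73.300°.
Elevation = 90° − 73.300° = 16.7°.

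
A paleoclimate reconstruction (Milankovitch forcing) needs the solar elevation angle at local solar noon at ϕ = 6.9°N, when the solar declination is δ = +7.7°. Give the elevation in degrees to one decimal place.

At local noon the hour angle is zero, so the zenith angle equals |ϕ − δ| = |+6.9° − (+7.700°)| = 0.800°.
Elevation = 90° − 0.800° = 89.2°.

89.2°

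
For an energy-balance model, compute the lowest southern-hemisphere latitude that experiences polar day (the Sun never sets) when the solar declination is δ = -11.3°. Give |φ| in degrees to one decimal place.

Polar day requires cos H₀ = −tan φ tan δ ≤ −1, i.e. tan φ tan δ ≥ 1.
The boundary is |tan φ| · |tan δ| = 1, so |φ| = 90° − |δ| = 90° − 11.3° = 78.7° in the southern hemisphere.

|φ| = 78.7°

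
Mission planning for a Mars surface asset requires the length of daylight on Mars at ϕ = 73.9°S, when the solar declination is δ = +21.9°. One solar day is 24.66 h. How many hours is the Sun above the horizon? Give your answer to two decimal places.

0.00 h

cos h₀ = −tan ϕ · tan δ = 1.3928 ≥ 1, so the Sun never rises (polar night) and h₀ = 0.
Daylight = 2h₀/(2π) × 24.66 h = (0.0000/π) × 24.66 = 0.00 h.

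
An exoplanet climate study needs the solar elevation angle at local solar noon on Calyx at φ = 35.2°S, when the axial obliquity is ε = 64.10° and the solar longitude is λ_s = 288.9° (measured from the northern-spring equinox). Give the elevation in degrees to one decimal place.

Solar declination: sin δ = sin ε · sin λ_s = sin 64.10° × sin 288.9° = -0.85106, so δ = -58.327°.
At local noon the hour angle is zero, so the zenith angle equals |φ − δ| = |-35.2° − (-58.327°)| = 23.127°.
Elevation = 90° − 23.127° = 66.9°.

66.9°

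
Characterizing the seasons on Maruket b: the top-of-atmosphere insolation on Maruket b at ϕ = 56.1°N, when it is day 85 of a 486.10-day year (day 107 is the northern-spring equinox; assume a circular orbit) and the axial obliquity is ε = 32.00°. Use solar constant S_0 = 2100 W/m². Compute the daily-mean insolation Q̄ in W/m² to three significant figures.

Q̄ ≈ 248 W/m²

Solar longitude: L_s = 360° × (85 − 107)/486.10 = -16.293°, i.e. -16.293° + 360° = 343.707°.
sin δ = sin 32.00° × sin 343.707° = -0.14867, so δ = -8.550°.
cos h₀ = −tan(+56.1°) tan(-8.550°) = 0.2237, h₀ = 1.3452 rad.
Bracket: h₀ sin ϕ sin δ + cos ϕ cos δ sin h₀ = 1.3452×0.83001×-0.14867 + 0.55775×0.98889×0.97465 = -0.165994 + 0.537572 = 0.371578.
Q̄ = (S_0/π) × [bracket] = (2100/π) × 0.371578 = 248.4 W/m².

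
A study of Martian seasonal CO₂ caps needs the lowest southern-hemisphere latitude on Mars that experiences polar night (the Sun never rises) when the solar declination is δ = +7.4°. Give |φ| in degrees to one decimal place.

Polar night requires cos H₀ = −tan φ tan δ ≥ 1, i.e. tan φ tan δ ≤ −1.
The boundary is |tan φ| · |tan δ| = 1, so |φ| = 90° − |δ| = 90° − 7.4° = 82.6° in the southern hemisphere.

|φ| = 82.6°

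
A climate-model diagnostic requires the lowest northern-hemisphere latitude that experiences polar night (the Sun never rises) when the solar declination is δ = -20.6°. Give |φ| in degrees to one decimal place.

Polar night requires cos H₀ = −tan φ tan δ ≥ 1, i.e. tan φ tan δ ≤ −1.
The boundary is |tan φ| · |tan δ| = 1, so |φ| = 90° − |δ| = 90° − 20.6° = 69.4° in the northern hemisphere.

|φ| = 69.4°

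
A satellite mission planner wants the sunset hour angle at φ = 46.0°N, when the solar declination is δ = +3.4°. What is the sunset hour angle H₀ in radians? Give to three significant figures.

H₀ = 1.63 rad

cos H₀ = −tan φ · tan δ = −tan(+46.0°) × tan(+3.400°) = -0.0615, so H₀ = 1.6324 rad = 93.53°.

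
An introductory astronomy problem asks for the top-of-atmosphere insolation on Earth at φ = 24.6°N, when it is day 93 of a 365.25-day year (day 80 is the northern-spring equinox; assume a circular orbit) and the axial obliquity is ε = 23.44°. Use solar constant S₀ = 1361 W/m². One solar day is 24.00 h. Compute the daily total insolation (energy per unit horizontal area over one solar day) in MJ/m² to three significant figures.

36.1 MJ/m²

Solar longitude: λ_s = 360° × (93 − 80)/365.25 = 12.813°.
sin δ = sin 23.44° × sin 12.813° = 0.08822, so δ = +5.061°.
cos H₀ = −tan(+24.6°) tan(+5.061°) = -0.0405, H₀ = 1.6114 rad.
Bracket: H₀ sin φ sin δ + cos φ cos δ sin H₀ = 1.6114×0.41628×0.08822 + 0.90924×0.99610×0.99918 = 0.059177 + 0.904951 = 0.964128.
Q̄ = (S₀/π) × [bracket] = (1361/π) × 0.964128 = 417.68 W/m².
Daily total = Q̄ × 24.00 h × 3600 s/h = 417.68 × 24.00 × 3600 / 10⁶ = 36.09 MJ/m².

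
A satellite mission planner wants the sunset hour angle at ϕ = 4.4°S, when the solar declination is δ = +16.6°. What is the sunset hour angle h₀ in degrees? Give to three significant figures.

h₀ = 88.7°

cos h₀ = −tan ϕ · tan δ = −tan(-4.4°) × tan(+16.600°) = 0.0229, so h₀ = 1.5479 rad = 88.69°.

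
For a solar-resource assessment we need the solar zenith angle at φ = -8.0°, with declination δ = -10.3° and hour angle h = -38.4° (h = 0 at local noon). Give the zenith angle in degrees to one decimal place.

θ_z = 38.0°

cos θ_z = sin φ sin δ + cos φ cos δ cos h = 0.024884 + 0.763560 = 0.788444.
θ_z = arccos(0.788444) = 38.0°.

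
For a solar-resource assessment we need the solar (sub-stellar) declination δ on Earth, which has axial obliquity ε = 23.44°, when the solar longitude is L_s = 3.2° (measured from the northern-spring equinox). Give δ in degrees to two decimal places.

δ = +1.27°

sin δ = sin ε · sin L_s = sin 23.44° × sin 3.2° = 0.022205.
δ = arcsin(0.022205) = +1.27°.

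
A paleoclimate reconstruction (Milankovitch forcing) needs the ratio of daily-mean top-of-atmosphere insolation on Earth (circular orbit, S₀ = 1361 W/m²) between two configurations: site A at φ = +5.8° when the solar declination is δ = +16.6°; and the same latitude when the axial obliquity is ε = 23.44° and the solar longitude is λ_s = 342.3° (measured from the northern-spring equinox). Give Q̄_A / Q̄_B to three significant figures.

Q̄_A / Q̄_B ≈ 1.03

— Configuration A (φ=+5.8°):
cos H₀ = −tan(+5.8°) tan(+16.600°) = -0.0303, H₀ = 1.6011 rad.
Bracket: H₀ sin φ sin δ + cos φ cos δ sin H₀ = 1.6011×0.10106×0.28569 + 0.99488×0.95832×0.99954 = 0.046227 + 0.952975 = 0.999202.
Q̄ = (S₀/π) × [bracket] = (1361/π) × 0.999202 = 432.87 W/m².
— Configuration B (φ=+5.8°):
Solar declination: sin δ = sin ε · sin λ_s = sin 23.44° × sin 342.3° = -0.12094, so δ = -6.946°.
cos H₀ = −tan(+5.8°) tan(-6.946°) = 0.0124, H₀ = 1.5584 rad.
Bracket: H₀ sin φ sin δ + cos φ cos δ sin H₀ = 1.5584×0.10106×-0.12094 + 0.99488×0.99266×0.99992 = -0.019047 + 0.987499 = 0.968452.
Q̄ = (S₀/π) × [bracket] = (1361/π) × 0.968452 = 419.55 W/m².
Ratio Q̄_A / Q̄_B = 432.87 / 419.55 = 1.032.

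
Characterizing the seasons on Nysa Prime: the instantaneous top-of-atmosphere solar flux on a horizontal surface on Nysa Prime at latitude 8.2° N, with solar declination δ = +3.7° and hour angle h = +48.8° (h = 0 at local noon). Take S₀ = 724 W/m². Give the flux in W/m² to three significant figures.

478 W/m²

cos θ_z = sin φ sin δ + cos φ cos δ cos h = 0.009204 + 0.650596 = 0.659800.
Flux = S₀ · cos θ_z = 724 × 0.659800 = 477.7 W/m².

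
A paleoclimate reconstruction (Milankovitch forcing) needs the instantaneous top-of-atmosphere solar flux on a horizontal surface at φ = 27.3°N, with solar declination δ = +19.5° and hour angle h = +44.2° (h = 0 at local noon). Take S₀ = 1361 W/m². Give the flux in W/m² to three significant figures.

cos θ_z = sin φ sin δ + cos φ cos δ cos h = 0.153100 + 0.600518 = 0.753618.
Flux = S₀ · cos θ_z = 1361 × 0.753618 = 1026 W/m².

1.03e+03 W/m²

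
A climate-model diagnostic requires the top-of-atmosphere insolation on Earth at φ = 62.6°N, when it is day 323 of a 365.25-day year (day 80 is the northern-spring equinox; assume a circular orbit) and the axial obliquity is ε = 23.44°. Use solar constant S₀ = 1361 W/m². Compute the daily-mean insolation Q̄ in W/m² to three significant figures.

Solar longitude: λ_s = 360° × (323 − 80)/365.25 = 239.507°.
sin δ = sin 23.44° × sin 239.507° = -0.34277, so δ = -20.046°.
cos H₀ = −tan(+62.6°) tan(-20.046°) = 0.7039, H₀ = 0.7899 rad.
Bracket: H₀ sin φ sin δ + cos φ cos δ sin H₀ = 0.7899×0.88782×-0.34277 + 0.46020×0.93942×0.71028 = -0.240381 + 0.307069 = 0.066688.
Q̄ = (S₀/π) × [bracket] = (1361/π) × 0.066688 = 28.89 W/m².

Q̄ ≈ 28.9 W/m²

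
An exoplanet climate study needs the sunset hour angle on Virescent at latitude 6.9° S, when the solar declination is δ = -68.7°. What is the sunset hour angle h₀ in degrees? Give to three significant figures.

cos h₀ = −tan ϕ · tan δ = −tan(-6.9°) × tan(-68.700°) = -0.3104, so h₀ = 1.8864 rad = 108.08°.

h₀ = 108°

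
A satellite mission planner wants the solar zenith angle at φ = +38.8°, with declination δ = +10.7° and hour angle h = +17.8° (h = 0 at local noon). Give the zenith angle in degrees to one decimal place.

cos θ_z = sin φ sin δ + cos φ cos δ cos h = 0.116339 + 0.729129 = 0.845468.
θ_z = arccos(0.845468) = 32.3°.

θ_z = 32.3°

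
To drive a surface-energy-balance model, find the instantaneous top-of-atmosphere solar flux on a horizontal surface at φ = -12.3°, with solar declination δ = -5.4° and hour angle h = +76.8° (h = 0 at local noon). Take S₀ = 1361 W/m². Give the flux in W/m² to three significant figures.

cos θ_z = sin φ sin δ + cos φ cos δ cos h = 0.020048 + 0.222119 = 0.242167.
Flux = S₀ · cos θ_z = 1361 × 0.242167 = 329.6 W/m².

330 W/m²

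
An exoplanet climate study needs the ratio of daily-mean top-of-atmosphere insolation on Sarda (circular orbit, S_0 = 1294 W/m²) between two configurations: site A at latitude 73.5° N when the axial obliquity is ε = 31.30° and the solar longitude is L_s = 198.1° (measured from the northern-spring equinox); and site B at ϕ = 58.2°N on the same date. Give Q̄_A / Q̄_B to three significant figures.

— Configuration A (ϕ=+73.5°):
Solar declination: sin δ = sin ε · sin L_s = sin 31.30° × sin 198.1° = -0.16140, so δ = -9.288°.
cos h₀ = −tan(+73.5°) tan(-9.288°) = 0.5521, h₀ = 0.9859 rad.
Bracket: h₀ sin ϕ sin δ + cos ϕ cos δ sin h₀ = 0.9859×0.95882×-0.16140 + 0.28402×0.98689×0.83376 = -0.152572 + 0.233700 = 0.081128.
Q̄ = (S_0/π) × [bracket] = (1294/π) × 0.081128 = 33.416 W/m².
— Configuration B (ϕ=+58.2°):
cos h₀ = −tan(+58.2°) tan(-9.288°) = 0.2638, h₀ = 1.3039 rad.
Bracket: h₀ sin ϕ sin δ + cos ϕ cos δ sin h₀ = 1.3039×0.84989×-0.16140 + 0.52696×0.98689×0.96458 = -0.178859 + 0.501631 = 0.322772.
Q̄ = (S_0/π) × [bracket] = (1294/π) × 0.322772 = 132.95 W/m².
Ratio Q̄_A / Q̄_B = 33.416 / 132.95 = 0.2513.

Q̄_A / Q̄_B ≈ 0.251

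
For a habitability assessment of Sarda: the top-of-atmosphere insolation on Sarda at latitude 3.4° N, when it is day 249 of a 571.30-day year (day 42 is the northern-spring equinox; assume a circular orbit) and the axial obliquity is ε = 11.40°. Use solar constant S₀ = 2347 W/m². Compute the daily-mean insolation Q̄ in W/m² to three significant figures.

Q̄ ≈ 748 W/m²

Solar longitude: λ_s = 360° × (249 − 42)/571.30 = 130.439°.
sin δ = sin 11.40° × sin 130.439° = 0.15044, so δ = +8.652°.
cos H₀ = −tan(+3.4°) tan(+8.652°) = -0.0090, H₀ = 1.5798 rad.
Bracket: H₀ sin φ sin δ + cos φ cos δ sin H₀ = 1.5798×0.05931×0.15044 + 0.99824×0.98862×0.99996 = 0.014096 + 0.986841 = 1.000937.
Q̄ = (S₀/π) × [bracket] = (2347/π) × 1.000937 = 747.8 W/m².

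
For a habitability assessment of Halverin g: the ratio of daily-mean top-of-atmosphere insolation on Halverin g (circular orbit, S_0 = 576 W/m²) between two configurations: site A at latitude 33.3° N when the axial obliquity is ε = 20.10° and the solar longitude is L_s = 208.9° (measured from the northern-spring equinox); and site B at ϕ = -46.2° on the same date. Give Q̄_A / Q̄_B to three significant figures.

— Configuration A (ϕ=+33.3°):
Solar declination: sin δ = sin ε · sin L_s = sin 20.10° × sin 208.9° = -0.16608, so δ = -9.560°.
cos h₀ = −tan(+33.3°) tan(-9.560°) = 0.1106, h₀ = 1.4599 rad.
Bracket: h₀ sin ϕ sin δ + cos ϕ cos δ sin h₀ = 1.4599×0.54902×-0.16608 + 0.83581×0.98611×0.99386 = -0.133115 + 0.819140 = 0.686025.
Q̄ = (S_0/π) × [bracket] = (576/π) × 0.686025 = 125.78 W/m².
— Configuration B (ϕ=-46.2°):
cos h₀ = −tan(-46.2°) tan(-9.560°) = -0.1756, h₀ = 1.7473 rad.
Bracket: h₀ sin ϕ sin δ + cos ϕ cos δ sin h₀ = 1.7473×-0.72176×-0.16608 + 0.69214×0.98611×0.98446 = 0.209449 + 0.671920 = 0.881369.
Q̄ = (S_0/π) × [bracket] = (576/π) × 0.881369 = 161.60 W/m².
Ratio Q̄_A / Q̄_B = 125.78 / 161.60 = 0.7783.

Q̄_A / Q̄_B ≈ 0.778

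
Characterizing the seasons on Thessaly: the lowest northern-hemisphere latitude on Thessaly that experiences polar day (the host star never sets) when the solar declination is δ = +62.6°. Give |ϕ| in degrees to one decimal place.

Polar day requires cos h₀ = −tan ϕ tan δ ≤ −1, i.e. tan ϕ tan δ ≥ 1.
The boundary is |tan ϕ| · |tan δ| = 1, so |ϕ| = 90° − |δ| = 90° − 62.6° = 27.4° in the northern hemisphere.

|ϕ| = 27.4°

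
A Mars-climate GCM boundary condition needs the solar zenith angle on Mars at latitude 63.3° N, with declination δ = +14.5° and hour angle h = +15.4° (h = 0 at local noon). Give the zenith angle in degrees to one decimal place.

cos θ_z = sin φ sin δ + cos φ cos δ cos h = 0.223682 + 0.419388 = 0.643070.
θ_z = arccos(0.643070) = 50.0°.

θ_z = 50.0°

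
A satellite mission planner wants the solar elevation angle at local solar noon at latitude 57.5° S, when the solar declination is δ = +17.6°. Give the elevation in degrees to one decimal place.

14.9°

At local noon the hour angle is zero, so the zenith angle equals |φ − δ| = |-57.5° − (+17.600°)| = 75.100°.
Elevation = 90° − 75.100° = 14.9°.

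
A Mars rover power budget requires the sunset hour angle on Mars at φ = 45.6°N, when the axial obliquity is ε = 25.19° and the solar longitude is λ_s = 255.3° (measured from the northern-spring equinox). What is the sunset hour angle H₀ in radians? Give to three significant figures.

Solar declination: sin δ = sin ε · sin λ_s = sin 25.19° × sin 255.3° = -0.41169, so δ = -24.311°.
cos H₀ = −tan φ · tan δ = −tan(+45.6°) × tan(-24.311°) = 0.4613, so H₀ = 1.0913 rad = 62.53°.

H₀ = 1.09 rad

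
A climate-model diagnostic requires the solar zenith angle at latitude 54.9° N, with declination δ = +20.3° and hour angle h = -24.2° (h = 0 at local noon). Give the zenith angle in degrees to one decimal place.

cos θ_z = sin φ sin δ + cos φ cos δ cos h = 0.283845 + 0.491898 = 0.775743.
θ_z = arccos(0.775743) = 39.1°.

θ_z = 39.1°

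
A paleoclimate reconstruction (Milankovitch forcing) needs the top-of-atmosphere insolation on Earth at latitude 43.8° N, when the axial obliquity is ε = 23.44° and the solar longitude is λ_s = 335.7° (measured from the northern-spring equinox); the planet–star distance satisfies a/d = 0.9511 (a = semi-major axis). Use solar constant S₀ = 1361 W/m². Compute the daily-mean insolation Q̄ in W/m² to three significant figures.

Q̄ ≈ 213 W/m²

Solar declination: sin δ = sin ε · sin λ_s = sin 23.44° × sin 335.7° = -0.16370, so δ = -9.421°.
cos H₀ = −tan(+43.8°) tan(-9.421°) = 0.1591, H₀ = 1.4110 rad.
Bracket: H₀ sin φ sin δ + cos φ cos δ sin H₀ = 1.4110×0.69214×-0.16370 + 0.72176×0.98651×0.98726 = -0.159871 + 0.702952 = 0.543081.
Inverse-square distance factor (a/d)² = 0.9511² = 0.904591.
Q̄ = (S₀/π) × 0.904591 × [bracket] = (1361/π) × 0.904591 × 0.543081 = 212.8 W/m².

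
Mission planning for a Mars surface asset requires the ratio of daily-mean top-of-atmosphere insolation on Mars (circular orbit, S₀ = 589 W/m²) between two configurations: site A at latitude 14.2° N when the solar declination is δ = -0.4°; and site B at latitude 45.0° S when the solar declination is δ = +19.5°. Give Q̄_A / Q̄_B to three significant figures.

— Configuration A (φ=+14.2°):
cos H₀ = −tan(+14.2°) tan(-0.400°) = 0.0018, H₀ = 1.5690 rad.
Bracket: H₀ sin φ sin δ + cos φ cos δ sin H₀ = 1.5690×0.24531×-0.00698 + 0.96945×0.99998×1.00000 = -0.002687 + 0.969431 = 0.966744.
Q̄ = (S₀/π) × [bracket] = (589/π) × 0.966744 = 181.25 W/m².
— Configuration B (φ=-45.0°):
cos H₀ = −tan(-45.0°) tan(+19.500°) = 0.3541, H₀ = 1.2088 rad.
Bracket: H₀ sin φ sin δ + cos φ cos δ sin H₀ = 1.2088×-0.70711×0.33381 + 0.70711×0.94264×0.93520 = -0.285326 + 0.623358 = 0.338032.
Q̄ = (S₀/π) × [bracket] = (589/π) × 0.338032 = 63.376 W/m².
Ratio Q̄_A / Q̄_B = 181.25 / 63.376 = 2.860.

Q̄_A / Q̄_B ≈ 2.86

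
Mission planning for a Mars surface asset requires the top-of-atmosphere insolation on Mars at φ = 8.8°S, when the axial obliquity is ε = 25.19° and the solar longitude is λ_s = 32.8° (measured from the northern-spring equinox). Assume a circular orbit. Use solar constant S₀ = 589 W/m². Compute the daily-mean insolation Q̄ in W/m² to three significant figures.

Q̄ ≈ 170 W/m²

Solar declination: sin δ = sin ε · sin λ_s = sin 25.19° × sin 32.8° = 0.23056, so δ = +13.330°.
cos H₀ = −tan(-8.8°) tan(+13.330°) = 0.0367, H₀ = 1.5341 rad.
Bracket: H₀ sin φ sin δ + cos φ cos δ sin H₀ = 1.5341×-0.15299×0.23056 + 0.98823×0.97306×0.99933 = -0.054113 + 0.960963 = 0.906850.
Q̄ = (S₀/π) × [bracket] = (589/π) × 0.906850 = 170.0 W/m².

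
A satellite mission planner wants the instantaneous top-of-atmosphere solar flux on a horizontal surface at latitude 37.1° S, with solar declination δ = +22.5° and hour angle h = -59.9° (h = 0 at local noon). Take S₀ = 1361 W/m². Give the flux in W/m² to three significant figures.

189 W/m²

cos θ_z = sin φ sin δ + cos φ cos δ cos h = -0.230838 + 0.369549 = 0.138711.
Flux = S₀ · cos θ_z = 1361 × 0.138711 = 188.8 W/m².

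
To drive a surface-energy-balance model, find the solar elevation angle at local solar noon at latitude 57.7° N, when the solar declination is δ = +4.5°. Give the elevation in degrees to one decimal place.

36.8°

At local noon the hour angle is zero, so the zenith angle equals |φ − δ| = |+57.7° − (+4.500°)| = 53.200°.
Elevation = 90° − 53.200° = 36.8°.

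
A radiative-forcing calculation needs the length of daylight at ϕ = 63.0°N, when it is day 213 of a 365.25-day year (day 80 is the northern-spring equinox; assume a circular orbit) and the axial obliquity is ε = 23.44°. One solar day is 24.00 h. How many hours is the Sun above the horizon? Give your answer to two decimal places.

Solar longitude: L_s = 360° × (213 − 80)/365.25 = 131.088°.
sin δ = sin 23.44° × sin 131.088° = 0.29981, so δ = +17.446°.
cos h₀ = −tan ϕ · tan δ = −tan(+63.0°) × tan(+17.446°) = -0.6168, so h₀ = 2.2355 rad = 128.08°.
Daylight = 2h₀/(2π) × 24.00 h = (2.2355/π) × 24.00 = 17.08 h.

17.08 h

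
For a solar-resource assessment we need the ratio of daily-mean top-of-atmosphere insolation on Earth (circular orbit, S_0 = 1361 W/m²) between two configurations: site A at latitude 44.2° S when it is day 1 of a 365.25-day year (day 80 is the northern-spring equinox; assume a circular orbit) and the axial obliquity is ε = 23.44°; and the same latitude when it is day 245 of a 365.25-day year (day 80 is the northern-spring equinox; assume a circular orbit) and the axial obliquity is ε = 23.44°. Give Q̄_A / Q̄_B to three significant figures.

Q̄_A / Q̄_B ≈ 1.95

— Configuration A (ϕ=-44.2°):
Solar longitude: L_s = 360° × (1 − 80)/365.25 = -77.864°, i.e. -77.864° + 360° = 282.136°.
sin δ = sin 23.44° × sin 282.136° = -0.38890, so δ = -22.886°.
cos h₀ = −tan(-44.2°) tan(-22.886°) = -0.4105, h₀ = 1.9938 rad.
Bracket: h₀ sin ϕ sin δ + cos ϕ cos δ sin h₀ = 1.9938×-0.69717×-0.38890 + 0.71691×0.92128×0.91186 = 0.540578 + 0.602261 = 1.142839.
Q̄ = (S_0/π) × [bracket] = (1361/π) × 1.142839 = 495.10 W/m².
— Configuration B (ϕ=-44.2°):
Solar longitude: L_s = 360° × (245 − 80)/365.25 = 162.628°.
sin δ = sin 23.44° × sin 162.628° = 0.11877, so δ = +6.821°.
cos h₀ = −tan(-44.2°) tan(+6.821°) = 0.1163, h₀ = 1.4542 rad.
Bracket: h₀ sin ϕ sin δ + cos ϕ cos δ sin h₀ = 1.4542×-0.69717×0.11877 + 0.71691×0.99292×0.99321 = -0.120412 + 0.707001 = 0.586589.
Q̄ = (S_0/π) × [bracket] = (1361/π) × 0.586589 = 254.12 W/m².
Ratio Q̄_A / Q̄_B = 495.10 / 254.12 = 1.948.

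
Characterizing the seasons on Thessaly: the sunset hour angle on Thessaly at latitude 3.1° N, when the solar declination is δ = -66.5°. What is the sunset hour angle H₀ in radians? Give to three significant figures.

cos H₀ = −tan φ · tan δ = −tan(+3.1°) × tan(-66.500°) = 0.1246, so H₀ = 1.4459 rad = 82.84°.

H₀ = 1.45 rad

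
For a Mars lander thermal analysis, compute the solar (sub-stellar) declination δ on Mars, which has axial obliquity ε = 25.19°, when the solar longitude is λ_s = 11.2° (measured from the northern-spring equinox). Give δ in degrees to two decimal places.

δ = +4.74°

sin δ = sin ε · sin λ_s = sin 25.19° × sin 11.2° = 0.082670.
δ = arcsin(0.082670) = +4.74°.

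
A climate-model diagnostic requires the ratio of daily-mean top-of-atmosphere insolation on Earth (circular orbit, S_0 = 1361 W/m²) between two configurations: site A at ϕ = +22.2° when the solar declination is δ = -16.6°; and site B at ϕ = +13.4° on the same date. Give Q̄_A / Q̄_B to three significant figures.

— Configuration A (ϕ=+22.2°):
cos h₀ = −tan(+22.2°) tan(-16.600°) = 0.1217, h₀ = 1.4488 rad.
Bracket: h₀ sin ϕ sin δ + cos ϕ cos δ sin h₀ = 1.4488×0.37784×-0.28569 + 0.92587×0.95832×0.99257 = -0.156391 + 0.880687 = 0.724296.
Q̄ = (S_0/π) × [bracket] = (1361/π) × 0.724296 = 313.78 W/m².
— Configuration B (ϕ=+13.4°):
cos h₀ = −tan(+13.4°) tan(-16.600°) = 0.0710, h₀ = 1.4997 rad.
Bracket: h₀ sin ϕ sin δ + cos ϕ cos δ sin h₀ = 1.4997×0.23175×-0.28569 + 0.97278×0.95832×0.99747 = -0.099293 + 0.929876 = 0.830583.
Q̄ = (S_0/π) × [bracket] = (1361/π) × 0.830583 = 359.82 W/m².
Ratio Q̄_A / Q̄_B = 313.78 / 359.82 = 0.8720.

Q̄_A / Q̄_B ≈ 0.872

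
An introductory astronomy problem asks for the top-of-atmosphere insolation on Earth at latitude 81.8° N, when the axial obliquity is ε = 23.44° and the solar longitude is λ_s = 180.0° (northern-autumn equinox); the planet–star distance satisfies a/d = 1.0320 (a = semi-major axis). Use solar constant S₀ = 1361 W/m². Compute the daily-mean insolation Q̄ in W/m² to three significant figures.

Q̄ ≈ 65.8 W/m²

Solar declination: sin δ = sin ε · sin λ_s = sin 23.44° × sin 180.0° = 0.00000, so δ = +0.000°.
cos H₀ = −tan(+81.8°) tan(+0.000°) = -0.0000, H₀ = 1.5708 rad.
Bracket: H₀ sin φ sin δ + cos φ cos δ sin H₀ = 1.5708×0.98978×0.00000 + 0.14263×1.00000×1.00000 = 0.000000 + 0.142630 = 0.142630.
Inverse-square distance factor (a/d)² = 1.0320² = 1.065024.
Q̄ = (S₀/π) × 1.065024 × [bracket] = (1361/π) × 1.065024 × 0.142630 = 65.81 W/m².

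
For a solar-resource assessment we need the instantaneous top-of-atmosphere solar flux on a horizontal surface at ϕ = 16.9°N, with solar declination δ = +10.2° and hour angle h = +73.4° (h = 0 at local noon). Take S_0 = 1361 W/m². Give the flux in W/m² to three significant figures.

cos θ_z = sin ϕ sin δ + cos ϕ cos δ cos h = 0.051479 + 0.269030 = 0.320509.
Flux = S_0 · cos θ_z = 1361 × 0.320509 = 436.2 W/m².

436 W/m²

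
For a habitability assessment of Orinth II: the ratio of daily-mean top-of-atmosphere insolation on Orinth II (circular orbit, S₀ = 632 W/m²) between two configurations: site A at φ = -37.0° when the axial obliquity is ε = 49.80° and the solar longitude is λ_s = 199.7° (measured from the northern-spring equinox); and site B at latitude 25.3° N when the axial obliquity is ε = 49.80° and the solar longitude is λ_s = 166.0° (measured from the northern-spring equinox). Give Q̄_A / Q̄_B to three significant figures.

— Configuration A (φ=-37.0°):
Solar declination: sin δ = sin ε · sin λ_s = sin 49.80° × sin 199.7° = -0.25747, so δ = -14.920°.
cos H₀ = −tan(-37.0°) tan(-14.920°) = -0.2008, H₀ = 1.7730 rad.
Bracket: H₀ sin φ sin δ + cos φ cos δ sin H₀ = 1.7730×-0.60182×-0.25747 + 0.79864×0.96629×0.97963 = 0.274727 + 0.755998 = 1.030725.
Q̄ = (S₀/π) × [bracket] = (632/π) × 1.030725 = 207.35 W/m².
— Configuration B (φ=+25.3°):
Solar declination: sin δ = sin ε · sin λ_s = sin 49.80° × sin 166.0° = 0.18478, so δ = +10.648°.
cos H₀ = −tan(+25.3°) tan(+10.648°) = -0.0889, H₀ = 1.6598 rad.
Bracket: H₀ sin φ sin δ + cos φ cos δ sin H₀ = 1.6598×0.42736×0.18478 + 0.90408×0.98278×0.99604 = 0.131070 + 0.884993 = 1.016063.
Q̄ = (S₀/π) × [bracket] = (632/π) × 1.016063 = 204.40 W/m².
Ratio Q̄_A / Q̄_B = 207.35 / 204.40 = 1.014.

Q̄_A / Q̄_B ≈ 1.01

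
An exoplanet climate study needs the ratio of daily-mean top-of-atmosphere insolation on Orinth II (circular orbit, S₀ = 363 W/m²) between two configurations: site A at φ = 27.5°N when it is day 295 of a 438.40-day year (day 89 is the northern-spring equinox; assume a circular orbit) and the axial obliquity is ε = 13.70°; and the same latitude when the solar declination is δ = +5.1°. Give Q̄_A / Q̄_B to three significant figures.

— Configuration A (φ=+27.5°):
Solar longitude: λ_s = 360° × (295 − 89)/438.40 = 169.161°.
sin δ = sin 13.70° × sin 169.161° = 0.04454, so δ = +2.553°.
cos H₀ = −tan(+27.5°) tan(+2.553°) = -0.0232, H₀ = 1.5940 rad.
Bracket: H₀ sin φ sin δ + cos φ cos δ sin H₀ = 1.5940×0.46175×0.04454 + 0.88701×0.99901×0.99973 = 0.032783 + 0.885893 = 0.918676.
Q̄ = (S₀/π) × [bracket] = (363/π) × 0.918676 = 106.15 W/m².
— Configuration B (φ=+27.5°):
cos H₀ = −tan(+27.5°) tan(+5.100°) = -0.0465, H₀ = 1.6173 rad.
Bracket: H₀ sin φ sin δ + cos φ cos δ sin H₀ = 1.6173×0.46175×0.08889 + 0.88701×0.99604×0.99892 = 0.066382 + 0.882543 = 0.948925.
Q̄ = (S₀/π) × [bracket] = (363/π) × 0.948925 = 109.64 W/m².
Ratio Q̄_A / Q̄_B = 106.15 / 109.64 = 0.9682.

Q̄_A / Q̄_B ≈ 0.968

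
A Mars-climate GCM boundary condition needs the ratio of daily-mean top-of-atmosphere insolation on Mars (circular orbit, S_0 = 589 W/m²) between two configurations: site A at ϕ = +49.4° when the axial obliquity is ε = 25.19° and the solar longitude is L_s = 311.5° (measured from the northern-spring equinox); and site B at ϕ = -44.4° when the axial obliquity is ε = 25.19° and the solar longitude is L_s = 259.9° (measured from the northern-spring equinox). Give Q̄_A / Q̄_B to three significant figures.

Q̄_A / Q̄_B ≈ 0.242

— Configuration A (ϕ=+49.4°):
Solar declination: sin δ = sin ε · sin L_s = sin 25.19° × sin 311.5° = -0.31877, so δ = -18.589°.
cos h₀ = −tan(+49.4°) tan(-18.589°) = 0.3924, h₀ = 1.1676 rad.
Bracket: h₀ sin ϕ sin δ + cos ϕ cos δ sin h₀ = 1.1676×0.75927×-0.31877 + 0.65077×0.94783×0.91980 = -0.282597 + 0.567350 = 0.284753.
Q̄ = (S_0/π) × [bracket] = (589/π) × 0.284753 = 53.387 W/m².
— Configuration B (ϕ=-44.4°):
Solar declination: sin δ = sin ε · sin L_s = sin 25.19° × sin 259.9° = -0.41903, so δ = -24.773°.
cos h₀ = −tan(-44.4°) tan(-24.773°) = -0.4519, h₀ = 2.0397 rad.
Bracket: h₀ sin ϕ sin δ + cos ϕ cos δ sin h₀ = 2.0397×-0.69966×-0.41903 + 0.71447×0.90797×0.89205 = 0.597996 + 0.578688 = 1.176684.
Q̄ = (S_0/π) × [bracket] = (589/π) × 1.176684 = 220.61 W/m².
Ratio Q̄_A / Q̄_B = 53.387 / 220.61 = 0.2420.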